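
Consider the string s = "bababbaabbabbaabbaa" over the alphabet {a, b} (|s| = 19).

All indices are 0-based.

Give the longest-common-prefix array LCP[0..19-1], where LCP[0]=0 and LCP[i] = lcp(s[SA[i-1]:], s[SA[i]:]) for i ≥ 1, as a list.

[0, 1, 2, 5, 1, 2, 5, 8, 4, 0, 3, 6, 2, 3, 9, 1, 4, 7, 3]

rank | idx | suffix
   0 |  18 | a
   1 |  17 | aa
   2 |  13 | aabbaa
   3 |   6 | aabbabbaabbaa
   4 |   1 | ababbaabbabbaabbaa
   5 |  14 | abbaa
   6 |  10 | abbaabbaa
   7 |   3 | abbaabbabbaabbaa
   8 |   7 | abbabbaabbaa
   9 |  16 | baa
  10 |  12 | baabbaa
  11 |   5 | baabbabbaabbaa
  12 |   0 | bababbaabbabbaabbaa
  13 |   9 | babbaabbaa
  14 |   2 | babbaabbabbaabbaa
  15 |  15 | bbaa
  16 |  11 | bbaabbaa
  17 |   4 | bbaabbabbaabbaa
  18 |   8 | bbabbaabbaa

SA = [18, 17, 13, 6, 1, 14, 10, 3, 7, 16, 12, 5, 0, 9, 2, 15, 11, 4, 8]
rank  pair      lcp
   1  s[18:],s[17:]  1  'a'
   2  s[17:],s[13:]  2  'aa'
   3  s[13:],s[6:]  5  'aabba'
   4  s[6:],s[1:]  1  'a'
   5  s[1:],s[14:]  2  'ab'
   6  s[14:],s[10:]  5  'abbaa'
   7  s[10:],s[3:]  8  'abbaabba'
   8  s[3:],s[7:]  4  'abba'
   9  s[7:],s[16:]  0  ''
  10  s[16:],s[12:]  3  'baa'
  11  s[12:],s[5:]  6  'baabba'
  12  s[5:],s[0:]  2  'ba'
  13  s[0:],s[9:]  3  'bab'
  14  s[9:],s[2:]  9  'babbaabba'
  15  s[2:],s[15:]  1  'b'
  16  s[15:],s[11:]  4  'bbaa'
  17  s[11:],s[4:]  7  'bbaabba'
  18  s[4:],s[8:]  3  'bba'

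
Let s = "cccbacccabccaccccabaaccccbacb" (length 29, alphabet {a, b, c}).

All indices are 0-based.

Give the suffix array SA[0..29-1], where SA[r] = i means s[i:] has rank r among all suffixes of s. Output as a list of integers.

rank | idx | suffix
   0 |  19 | aaccccbacb
   1 |  17 | abaaccccbacb
   2 |   8 | abccaccccabaaccccbacb
   3 |  26 | acb
   4 |   4 | acccabccaccccabaaccccbacb
   5 |  12 | accccabaaccccbacb
   6 |  20 | accccbacb
   7 |  28 | b
   8 |  18 | baaccccbacb
   9 |  25 | bacb
  10 |   3 | bacccabccaccccabaaccccbacb
  11 |   9 | bccaccccabaaccccbacb
  12 |  16 | cabaaccccbacb
  13 |   7 | cabccaccccabaaccccbacb
  14 |  11 | caccccabaaccccbacb
  15 |  27 | cb
  16 |  24 | cbacb
  17 |   2 | cbacccabccaccccabaaccccbacb
  18 |  15 | ccabaaccccbacb
  19 |   6 | ccabccaccccabaaccccbacb
  20 |  10 | ccaccccabaaccccbacb
  21 |  23 | ccbacb
  22 |   1 | ccbacccabccaccccabaaccccbacb
  23 |  14 | cccabaaccccbacb
  24 |   5 | cccabccaccccabaaccccbacb
  25 |  22 | cccbacb
  26 |   0 | cccbacccabccaccccabaaccccbacb
  27 |  13 | ccccabaaccccbacb
  28 |  21 | ccccbacb

[19, 17, 8, 26, 4, 12, 20, 28, 18, 25, 3, 9, 16, 7, 11, 27, 24, 2, 15, 6, 10, 23, 1, 14, 5, 22, 0, 13, 21]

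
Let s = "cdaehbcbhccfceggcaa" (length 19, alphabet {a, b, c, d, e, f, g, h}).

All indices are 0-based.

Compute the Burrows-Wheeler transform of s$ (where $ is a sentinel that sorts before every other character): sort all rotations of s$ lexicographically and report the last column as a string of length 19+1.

rank  rotation              last
    0  $cdaehbcbhccfceggcaa  a
    1  a$cdaehbcbhccfceggca  a
    2  aa$cdaehbcbhccfceggc  c
    3  aehbcbhccfceggcaa$cd  d
    4  bcbhccfceggcaa$cdaeh  h
    5  bhccfceggcaa$cdaehbc  c
    6  caa$cdaehbcbhccfcegg  g
    7  cbhccfceggcaa$cdaehb  b
    8  ccfceggcaa$cdaehbcbh  h
    9  cdaehbcbhccfceggcaa$  $
   10  ceggcaa$cdaehbcbhccf  f
   11  cfceggcaa$cdaehbcbhc  c
   12  daehbcbhccfceggcaa$c  c
   13  eggcaa$cdaehbcbhccfc  c
   14  ehbcbhccfceggcaa$cda  a
   15  fceggcaa$cdaehbcbhcc  c
   16  gcaa$cdaehbcbhccfceg  g
   17  ggcaa$cdaehbcbhccfce  e
   18  hbcbhccfceggcaa$cdae  e
   19  hccfceggcaa$cdaehbcb  b

aacdhcgbh$fcccacgeeb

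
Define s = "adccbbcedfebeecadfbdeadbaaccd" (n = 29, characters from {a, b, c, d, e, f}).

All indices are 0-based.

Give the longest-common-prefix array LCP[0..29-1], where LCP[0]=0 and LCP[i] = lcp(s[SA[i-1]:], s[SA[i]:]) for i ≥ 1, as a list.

[0, 1, 1, 2, 2, 0, 1, 1, 1, 1, 0, 1, 1, 2, 1, 1, 0, 1, 1, 1, 1, 2, 0, 1, 1, 1, 1, 0, 1]

rank | idx | suffix
   0 |  24 | aaccd
   1 |  25 | accd
   2 |  21 | adbaaccd
   3 |   0 | adccbbcedfebeecadfbdeadbaaccd
   4 |  15 | adfbdeadbaaccd
   5 |  23 | baaccd
   6 |   4 | bbcedfebeecadfbdeadbaaccd
   7 |   5 | bcedfebeecadfbdeadbaaccd
   8 |  18 | bdeadbaaccd
   9 |  11 | beecadfbdeadbaaccd
  10 |  14 | cadfbdeadbaaccd
  11 |   3 | cbbcedfebeecadfbdeadbaaccd
  12 |   2 | ccbbcedfebeecadfbdeadbaaccd
  13 |  26 | ccd
  14 |  27 | cd
  15 |   6 | cedfebeecadfbdeadbaaccd
  16 |  28 | d
  17 |  22 | dbaaccd
  18 |   1 | dccbbcedfebeecadfbdeadbaaccd
  19 |  19 | deadbaaccd
  20 |  16 | dfbdeadbaaccd
  21 |   8 | dfebeecadfbdeadbaaccd
  22 |  20 | eadbaaccd
  23 |  10 | ebeecadfbdeadbaaccd
  24 |  13 | ecadfbdeadbaaccd
  25 |   7 | edfebeecadfbdeadbaaccd
  26 |  12 | eecadfbdeadbaaccd
  27 |  17 | fbdeadbaaccd
  28 |   9 | febeecadfbdeadbaaccd

SA = [24, 25, 21, 0, 15, 23, 4, 5, 18, 11, 14, 3, 2, 26, 27, 6, 28, 22, 1, 19, 16, 8, 20, 10, 13, 7, 12, 17, 9]
rank  pair      lcp
   1  s[24:],s[25:]  1  'a'
   2  s[25:],s[21:]  1  'a'
   3  s[21:],s[0:]  2  'ad'
   4  s[0:],s[15:]  2  'ad'
   5  s[15:],s[23:]  0  ''
   6  s[23:],s[4:]  1  'b'
   7  s[4:],s[5:]  1  'b'
   8  s[5:],s[18:]  1  'b'
   9  s[18:],s[11:]  1  'b'
  10  s[11:],s[14:]  0  ''
  11  s[14:],s[3:]  1  'c'
  12  s[3:],s[2:]  1  'c'
  13  s[2:],s[26:]  2  'cc'
  14  s[26:],s[27:]  1  'c'
  15  s[27:],s[6:]  1  'c'
  16  s[6:],s[28:]  0  ''
  17  s[28:],s[22:]  1  'd'
  18  s[22:],s[1:]  1  'd'
  19  s[1:],s[19:]  1  'd'
  20  s[19:],s[16:]  1  'd'
  21  s[16:],s[8:]  2  'df'
  22  s[8:],s[20:]  0  ''
  23  s[20:],s[10:]  1  'e'
  24  s[10:],s[13:]  1  'e'
  25  s[13:],s[7:]  1  'e'
  26  s[7:],s[12:]  1  'e'
  27  s[12:],s[17:]  0  ''
  28  s[17:],s[9:]  1  'f'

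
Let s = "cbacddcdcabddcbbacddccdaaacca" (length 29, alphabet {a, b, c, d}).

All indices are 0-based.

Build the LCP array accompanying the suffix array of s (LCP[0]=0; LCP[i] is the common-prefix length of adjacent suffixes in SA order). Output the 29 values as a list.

[0, 1, 2, 1, 1, 2, 5, 0, 6, 1, 1, 0, 2, 1, 2, 1, 2, 1, 2, 2, 4, 0, 1, 2, 2, 2, 1, 3, 3]

sorted suffixes:
  #0 SA[0]=28  'a'
  #1 SA[1]=23  'aaacca'
  #2 SA[2]=24  'aacca'
  #3 SA[3]=9  'abddcbbacddccdaaacca'
  #4 SA[4]=25  'acca'
  #5 SA[5]=16  'acddccdaaacca'
  #6 SA[6]=2  'acddcdcabddcbbacddccdaaacca'
  #7 SA[7]=15  'bacddccdaaacca'
  #8 SA[8]=1  'bacddcdcabddcbbacddccdaaacca'
  #9 SA[9]=14  'bbacddccdaaacca'
  #10 SA[10]=10  'bddcbbacddccdaaacca'
  #11 SA[11]=27  'ca'
  #12 SA[12]=8  'cabddcbbacddccdaaacca'
  #13 SA[13]=0  'cbacddcdcabddcbbacddccdaaacca'
  #14 SA[14]=13  'cbbacddccdaaacca'
  #15 SA[15]=26  'cca'
  #16 SA[16]=20  'ccdaaacca'
  #17 SA[17]=21  'cdaaacca'
  #18 SA[18]=6  'cdcabddcbbacddccdaaacca'
  #19 SA[19]=17  'cddccdaaacca'
  #20 SA[20]=3  'cddcdcabddcbbacddccdaaacca'
  #21 SA[21]=22  'daaacca'
  #22 SA[22]=7  'dcabddcbbacddccdaaacca'
  #23 SA[23]=12  'dcbbacddccdaaacca'
  #24 SA[24]=19  'dccdaaacca'
  #25 SA[25]=5  'dcdcabddcbbacddccdaaacca'
  #26 SA[26]=11  'ddcbbacddccdaaacca'
  #27 SA[27]=18  'ddccdaaacca'
  #28 SA[28]=4  'ddcdcabddcbbacddccdaaacca'

SA = [28, 23, 24, 9, 25, 16, 2, 15, 1, 14, 10, 27, 8, 0, 13, 26, 20, 21, 6, 17, 3, 22, 7, 12, 19, 5, 11, 18, 4]
[i] adj suffixes → lcp
  [1] 28/23 → 1 ('a')
  [2] 23/24 → 2 ('aa')
  [3] 24/9 → 1 ('a')
  [4] 9/25 → 1 ('a')
  [5] 25/16 → 2 ('ac')
  [6] 16/2 → 5 ('acddc')
  [7] 2/15 → 0 ('')
  [8] 15/1 → 6 ('bacddc')
  [9] 1/14 → 1 ('b')
  [10] 14/10 → 1 ('b')
  [11] 10/27 → 0 ('')
  [12] 27/8 → 2 ('ca')
  [13] 8/0 → 1 ('c')
  [14] 0/13 → 2 ('cb')
  [15] 13/26 → 1 ('c')
  [16] 26/20 → 2 ('cc')
  [17] 20/21 → 1 ('c')
  [18] 21/6 → 2 ('cd')
  [19] 6/17 → 2 ('cd')
  [20] 17/3 → 4 ('cddc')
  [21] 3/22 → 0 ('')
  [22] 22/7 → 1 ('d')
  [23] 7/12 → 2 ('dc')
  [24] 12/19 → 2 ('dc')
  [25] 19/5 → 2 ('dc')
  [26] 5/11 → 1 ('d')
  [27] 11/18 → 3 ('ddc')
  [28] 18/4 → 3 ('ddc')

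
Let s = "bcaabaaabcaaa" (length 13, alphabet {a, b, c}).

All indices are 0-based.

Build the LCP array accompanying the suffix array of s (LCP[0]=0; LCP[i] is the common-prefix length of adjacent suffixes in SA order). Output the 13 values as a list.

[0, 1, 2, 3, 2, 3, 1, 2, 0, 1, 4, 0, 3]

rank | idx | suffix
   0 |  12 | a
   1 |  11 | aa
   2 |  10 | aaa
   3 |   5 | aaabcaaa
   4 |   2 | aabaaabcaaa
   5 |   6 | aabcaaa
   6 |   3 | abaaabcaaa
   7 |   7 | abcaaa
   8 |   4 | baaabcaaa
   9 |   8 | bcaaa
  10 |   0 | bcaabaaabcaaa
  11 |   9 | caaa
  12 |   1 | caabaaabcaaa

SA = [12, 11, 10, 5, 2, 6, 3, 7, 4, 8, 0, 9, 1]
rank  pair      lcp
   1  s[12:],s[11:]  1  'a'
   2  s[11:],s[10:]  2  'aa'
   3  s[10:],s[5:]  3  'aaa'
   4  s[5:],s[2:]  2  'aa'
   5  s[2:],s[6:]  3  'aab'
   6  s[6:],s[3:]  1  'a'
   7  s[3:],s[7:]  2  'ab'
   8  s[7:],s[4:]  0  ''
   9  s[4:],s[8:]  1  'b'
  10  s[8:],s[0:]  4  'bcaa'
  11  s[0:],s[9:]  0  ''
  12  s[9:],s[1:]  3  'caa'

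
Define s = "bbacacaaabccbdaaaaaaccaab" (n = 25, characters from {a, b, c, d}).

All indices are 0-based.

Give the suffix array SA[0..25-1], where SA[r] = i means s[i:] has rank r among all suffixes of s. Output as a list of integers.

[14, 15, 16, 6, 17, 22, 7, 18, 23, 8, 4, 2, 19, 24, 1, 0, 9, 12, 5, 21, 3, 11, 20, 10, 13]

rank→(start, suffix):
  0 → (14, 'aaaaaaccaab')
  1 → (15, 'aaaaaccaab')
  2 → (16, 'aaaaccaab')
  3 → (6, 'aaabccbdaaaaaaccaab')
  4 → (17, 'aaaccaab')
  5 → (22, 'aab')
  6 → (7, 'aabccbdaaaaaaccaab')
  7 → (18, 'aaccaab')
  8 → (23, 'ab')
  9 → (8, 'abccbdaaaaaaccaab')
  10 → (4, 'acaaabccbdaaaaaaccaab')
  11 → (2, 'acacaaabccbdaaaaaaccaab')
  12 → (19, 'accaab')
  13 → (24, 'b')
  14 → (1, 'bacacaaabccbdaaaaaaccaab')
  15 → (0, 'bbacacaaabccbdaaaaaaccaab')
  16 → (9, 'bccbdaaaaaaccaab')
  17 → (12, 'bdaaaaaaccaab')
  18 → (5, 'caaabccbdaaaaaaccaab')
  19 → (21, 'caab')
  20 → (3, 'cacaaabccbdaaaaaaccaab')
  21 → (11, 'cbdaaaaaaccaab')
  22 → (20, 'ccaab')
  23 → (10, 'ccbdaaaaaaccaab')
  24 → (13, 'daaaaaaccaab')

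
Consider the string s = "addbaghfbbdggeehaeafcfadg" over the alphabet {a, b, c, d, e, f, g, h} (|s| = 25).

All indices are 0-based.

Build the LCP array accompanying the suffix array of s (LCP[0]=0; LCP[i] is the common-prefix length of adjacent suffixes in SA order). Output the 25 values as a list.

[0, 2, 1, 1, 1, 0, 1, 1, 0, 0, 1, 1, 2, 0, 1, 1, 0, 1, 1, 0, 1, 1, 1, 0, 1]

sorted suffixes:
  #0 SA[0]=0  'addbaghfbbdggeehaeafcfadg'
  #1 SA[1]=22  'adg'
  #2 SA[2]=16  'aeafcfadg'
  #3 SA[3]=18  'afcfadg'
  #4 SA[4]=4  'aghfbbdggeehaeafcfadg'
  #5 SA[5]=3  'baghfbbdggeehaeafcfadg'
  #6 SA[6]=8  'bbdggeehaeafcfadg'
  #7 SA[7]=9  'bdggeehaeafcfadg'
  #8 SA[8]=20  'cfadg'
  #9 SA[9]=2  'dbaghfbbdggeehaeafcfadg'
  #10 SA[10]=1  'ddbaghfbbdggeehaeafcfadg'
  #11 SA[11]=23  'dg'
  #12 SA[12]=10  'dggeehaeafcfadg'
  #13 SA[13]=17  'eafcfadg'
  #14 SA[14]=13  'eehaeafcfadg'
  #15 SA[15]=14  'ehaeafcfadg'
  #16 SA[16]=21  'fadg'
  #17 SA[17]=7  'fbbdggeehaeafcfadg'
  #18 SA[18]=19  'fcfadg'
  #19 SA[19]=24  'g'
  #20 SA[20]=12  'geehaeafcfadg'
  #21 SA[21]=11  'ggeehaeafcfadg'
  #22 SA[22]=5  'ghfbbdggeehaeafcfadg'
  #23 SA[23]=15  'haeafcfadg'
  #24 SA[24]=6  'hfbbdggeehaeafcfadg'

SA = [0, 22, 16, 18, 4, 3, 8, 9, 20, 2, 1, 23, 10, 17, 13, 14, 21, 7, 19, 24, 12, 11, 5, 15, 6]
i: (SA[i-1],SA[i]) lcp shared
  1: (0,22) 2 'ad'
  2: (22,16) 1 'a'
  3: (16,18) 1 'a'
  4: (18,4) 1 'a'
  5: (4,3) 0 ''
  6: (3,8) 1 'b'
  7: (8,9) 1 'b'
  8: (9,20) 0 ''
  9: (20,2) 0 ''
  10: (2,1) 1 'd'
  11: (1,23) 1 'd'
  12: (23,10) 2 'dg'
  13: (10,17) 0 ''
  14: (17,13) 1 'e'
  15: (13,14) 1 'e'
  16: (14,21) 0 ''
  17: (21,7) 1 'f'
  18: (7,19) 1 'f'
  19: (19,24) 0 ''
  20: (24,12) 1 'g'
  21: (12,11) 1 'g'
  22: (11,5) 1 'g'
  23: (5,15) 0 ''
  24: (15,6) 1 'h'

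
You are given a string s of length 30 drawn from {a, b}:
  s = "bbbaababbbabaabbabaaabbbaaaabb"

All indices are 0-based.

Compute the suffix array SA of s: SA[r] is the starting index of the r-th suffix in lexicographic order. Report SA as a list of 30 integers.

rank→(start, suffix):
  0 → (24, 'aaaabb')
  1 → (25, 'aaabb')
  2 → (18, 'aaabbbaaaabb')
  3 → (3, 'aababbbabaabbabaaabbbaaaabb')
  4 → (26, 'aabb')
  5 → (12, 'aabbabaaabbbaaaabb')
  6 → (19, 'aabbbaaaabb')
  7 → (16, 'abaaabbbaaaabb')
  8 → (10, 'abaabbabaaabbbaaaabb')
  9 → (4, 'ababbbabaabbabaaabbbaaaabb')
  10 → (27, 'abb')
  11 → (13, 'abbabaaabbbaaaabb')
  12 → (20, 'abbbaaaabb')
  13 → (6, 'abbbabaabbabaaabbbaaaabb')
  14 → (29, 'b')
  15 → (23, 'baaaabb')
  16 → (17, 'baaabbbaaaabb')
  17 → (2, 'baababbbabaabbabaaabbbaaaabb')
  18 → (11, 'baabbabaaabbbaaaabb')
  19 → (15, 'babaaabbbaaaabb')
  20 → (9, 'babaabbabaaabbbaaaabb')
  21 → (5, 'babbbabaabbabaaabbbaaaabb')
  22 → (28, 'bb')
  23 → (22, 'bbaaaabb')
  24 → (1, 'bbaababbbabaabbabaaabbbaaaabb')
  25 → (14, 'bbabaaabbbaaaabb')
  26 → (8, 'bbabaabbabaaabbbaaaabb')
  27 → (21, 'bbbaaaabb')
  28 → (0, 'bbbaababbbabaabbabaaabbbaaaabb')
  29 → (7, 'bbbabaabbabaaabbbaaaabb')

[24, 25, 18, 3, 26, 12, 19, 16, 10, 4, 27, 13, 20, 6, 29, 23, 17, 2, 11, 15, 9, 5, 28, 22, 1, 14, 8, 21, 0, 7]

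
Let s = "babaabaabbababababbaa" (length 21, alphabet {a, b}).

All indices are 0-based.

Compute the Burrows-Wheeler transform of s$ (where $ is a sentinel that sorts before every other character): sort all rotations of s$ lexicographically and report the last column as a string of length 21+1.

aabbbbabbbbabaa$baaaaa

rank  rotation                last
    0  $babaabaabbababababbaa  a
    1  a$babaabaabbababababba  a
    2  aa$babaabaabbababababb  b
    3  aabaabbababababbaa$bab  b
    4  aabbababababbaa$babaab  b
    5  abaabaabbababababbaa$b  b
    6  abaabbababababbaa$baba  a
    7  ababababbaa$babaabaabb  b
    8  abababbaa$babaabaabbab  b
    9  ababbaa$babaabaabbabab  b
   10  abbaa$babaabaabbababab  b
   11  abbababababbaa$babaaba  a
   12  baa$babaabaabbabababab  b
   13  baabaabbababababbaa$ba  a
   14  baabbababababbaa$babaa  a
   15  babaabaabbababababbaa$  $
   16  bababababbaa$babaabaab  b
   17  babababbaa$babaabaabba  a
   18  bababbaa$babaabaabbaba  a
   19  babbaa$babaabaabbababa  a
   20  bbaa$babaabaabbabababa  a
   21  bbababababbaa$babaabaa  a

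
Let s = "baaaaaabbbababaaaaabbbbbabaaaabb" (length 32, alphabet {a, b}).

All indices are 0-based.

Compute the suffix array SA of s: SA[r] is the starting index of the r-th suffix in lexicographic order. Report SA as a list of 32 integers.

[1, 2, 14, 26, 3, 15, 27, 4, 16, 28, 5, 17, 12, 24, 10, 29, 6, 18, 31, 0, 13, 25, 11, 23, 9, 30, 22, 8, 21, 7, 20, 19]

rank→(start, suffix):
  0 → (1, 'aaaaaabbbababaaaaabbbbbabaaaabb')
  1 → (2, 'aaaaabbbababaaaaabbbbbabaaaabb')
  2 → (14, 'aaaaabbbbbabaaaabb')
  3 → (26, 'aaaabb')
  4 → (3, 'aaaabbbababaaaaabbbbbabaaaabb')
  5 → (15, 'aaaabbbbbabaaaabb')
  6 → (27, 'aaabb')
  7 → (4, 'aaabbbababaaaaabbbbbabaaaabb')
  8 → (16, 'aaabbbbbabaaaabb')
  9 → (28, 'aabb')
  10 → (5, 'aabbbababaaaaabbbbbabaaaabb')
  11 → (17, 'aabbbbbabaaaabb')
  12 → (12, 'abaaaaabbbbbabaaaabb')
  13 → (24, 'abaaaabb')
  14 → (10, 'ababaaaaabbbbbabaaaabb')
  15 → (29, 'abb')
  16 → (6, 'abbbababaaaaabbbbbabaaaabb')
  17 → (18, 'abbbbbabaaaabb')
  18 → (31, 'b')
  19 → (0, 'baaaaaabbbababaaaaabbbbbabaaaabb')
  20 → (13, 'baaaaabbbbbabaaaabb')
  21 → (25, 'baaaabb')
  22 → (11, 'babaaaaabbbbbabaaaabb')
  23 → (23, 'babaaaabb')
  24 → (9, 'bababaaaaabbbbbabaaaabb')
  25 → (30, 'bb')
  26 → (22, 'bbabaaaabb')
  27 → (8, 'bbababaaaaabbbbbabaaaabb')
  28 → (21, 'bbbabaaaabb')
  29 → (7, 'bbbababaaaaabbbbbabaaaabb')
  30 → (20, 'bbbbabaaaabb')
  31 → (19, 'bbbbbabaaaabb')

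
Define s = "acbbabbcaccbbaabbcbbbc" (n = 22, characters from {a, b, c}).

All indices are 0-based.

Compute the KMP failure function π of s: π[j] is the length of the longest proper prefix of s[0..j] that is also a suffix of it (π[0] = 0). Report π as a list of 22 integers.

[0, 0, 0, 0, 1, 0, 0, 0, 1, 2, 0, 0, 0, 1, 1, 0, 0, 0, 0, 0, 0, 0]

π[0] = 0
j=1 s[j]='c': π[1]=0 (border '')
j=2 s[j]='b': π[2]=0 (border '')
j=3 s[j]='b': π[3]=0 (border '')
j=4 s[j]='a': π[4]=1 (border 'a')
j=5 s[j]='b': k: 1→0; π[5]=0 (border '')
j=6 s[j]='b': π[6]=0 (border '')
j=7 s[j]='c': π[7]=0 (border '')
j=8 s[j]='a': π[8]=1 (border 'a')
j=9 s[j]='c': π[9]=2 (border 'ac')
j=10 s[j]='c': k: 2→0; π[10]=0 (border '')
j=11 s[j]='b': π[11]=0 (border '')
j=12 s[j]='b': π[12]=0 (border '')
j=13 s[j]='a': π[13]=1 (border 'a')
j=14 s[j]='a': k: 1→0; π[14]=1 (border 'a')
j=15 s[j]='b': k: 1→0; π[15]=0 (border '')
j=16 s[j]='b': π[16]=0 (border '')
j=17 s[j]='c': π[17]=0 (border '')
j=18 s[j]='b': π[18]=0 (border '')
j=19 s[j]='b': π[19]=0 (border '')
j=20 s[j]='b': π[20]=0 (border '')
j=21 s[j]='c': π[21]=0 (border '')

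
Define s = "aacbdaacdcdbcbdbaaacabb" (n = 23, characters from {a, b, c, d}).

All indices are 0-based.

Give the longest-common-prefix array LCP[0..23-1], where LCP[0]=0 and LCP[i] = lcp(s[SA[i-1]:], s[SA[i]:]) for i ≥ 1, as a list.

sorted suffixes:
  #0 SA[0]=16  'aaacabb'
  #1 SA[1]=17  'aacabb'
  #2 SA[2]=0  'aacbdaacdcdbcbdbaaacabb'
  #3 SA[3]=5  'aacdcdbcbdbaaacabb'
  #4 SA[4]=20  'abb'
  #5 SA[5]=18  'acabb'
  #6 SA[6]=1  'acbdaacdcdbcbdbaaacabb'
  #7 SA[7]=6  'acdcdbcbdbaaacabb'
  #8 SA[8]=22  'b'
  #9 SA[9]=15  'baaacabb'
  #10 SA[10]=21  'bb'
  #11 SA[11]=11  'bcbdbaaacabb'
  #12 SA[12]=3  'bdaacdcdbcbdbaaacabb'
  #13 SA[13]=13  'bdbaaacabb'
  #14 SA[14]=19  'cabb'
  #15 SA[15]=2  'cbdaacdcdbcbdbaaacabb'
  #16 SA[16]=12  'cbdbaaacabb'
  #17 SA[17]=9  'cdbcbdbaaacabb'
  #18 SA[18]=7  'cdcdbcbdbaaacabb'
  #19 SA[19]=4  'daacdcdbcbdbaaacabb'
  #20 SA[20]=14  'dbaaacabb'
  #21 SA[21]=10  'dbcbdbaaacabb'
  #22 SA[22]=8  'dcdbcbdbaaacabb'

SA = [16, 17, 0, 5, 20, 18, 1, 6, 22, 15, 21, 11, 3, 13, 19, 2, 12, 9, 7, 4, 14, 10, 8]
[i] adj suffixes → lcp
  [1] 16/17 → 2 ('aa')
  [2] 17/0 → 3 ('aac')
  [3] 0/5 → 3 ('aac')
  [4] 5/20 → 1 ('a')
  [5] 20/18 → 1 ('a')
  [6] 18/1 → 2 ('ac')
  [7] 1/6 → 2 ('ac')
  [8] 6/22 → 0 ('')
  [9] 22/15 → 1 ('b')
  [10] 15/21 → 1 ('b')
  [11] 21/11 → 1 ('b')
  [12] 11/3 → 1 ('b')
  [13] 3/13 → 2 ('bd')
  [14] 13/19 → 0 ('')
  [15] 19/2 → 1 ('c')
  [16] 2/12 → 3 ('cbd')
  [17] 12/9 → 1 ('c')
  [18] 9/7 → 2 ('cd')
  [19] 7/4 → 0 ('')
  [20] 4/14 → 1 ('d')
  [21] 14/10 → 2 ('db')
  [22] 10/8 → 1 ('d')

[0, 2, 3, 3, 1, 1, 2, 2, 0, 1, 1, 1, 1, 2, 0, 1, 3, 1, 2, 0, 1, 2, 1]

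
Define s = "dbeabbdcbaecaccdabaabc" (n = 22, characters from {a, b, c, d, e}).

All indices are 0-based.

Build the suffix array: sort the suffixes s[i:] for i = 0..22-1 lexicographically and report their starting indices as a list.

sorted suffixes:
  #0 SA[0]=18  'aabc'
  #1 SA[1]=16  'abaabc'
  #2 SA[2]=3  'abbdcbaecaccdabaabc'
  #3 SA[3]=19  'abc'
  #4 SA[4]=12  'accdabaabc'
  #5 SA[5]=9  'aecaccdabaabc'
  #6 SA[6]=17  'baabc'
  #7 SA[7]=8  'baecaccdabaabc'
  #8 SA[8]=4  'bbdcbaecaccdabaabc'
  #9 SA[9]=20  'bc'
  #10 SA[10]=5  'bdcbaecaccdabaabc'
  #11 SA[11]=1  'beabbdcbaecaccdabaabc'
  #12 SA[12]=21  'c'
  #13 SA[13]=11  'caccdabaabc'
  #14 SA[14]=7  'cbaecaccdabaabc'
  #15 SA[15]=13  'ccdabaabc'
  #16 SA[16]=14  'cdabaabc'
  #17 SA[17]=15  'dabaabc'
  #18 SA[18]=0  'dbeabbdcbaecaccdabaabc'
  #19 SA[19]=6  'dcbaecaccdabaabc'
  #20 SA[20]=2  'eabbdcbaecaccdabaabc'
  #21 SA[21]=10  'ecaccdabaabc'

[18, 16, 3, 19, 12, 9, 17, 8, 4, 20, 5, 1, 21, 11, 7, 13, 14, 15, 0, 6, 2, 10]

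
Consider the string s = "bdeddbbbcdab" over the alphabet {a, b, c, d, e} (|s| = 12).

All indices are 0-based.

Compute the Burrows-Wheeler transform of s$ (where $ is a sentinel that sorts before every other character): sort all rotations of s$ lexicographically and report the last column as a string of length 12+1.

bdadbb$bcdebd

rank  rotation       last
    0  $bdeddbbbcdab  b
    1  ab$bdeddbbbcd  d
    2  b$bdeddbbbcda  a
    3  bbbcdab$bdedd  d
    4  bbcdab$bdeddb  b
    5  bcdab$bdeddbb  b
    6  bdeddbbbcdab$  $
    7  cdab$bdeddbbb  b
    8  dab$bdeddbbbc  c
    9  dbbbcdab$bded  d
   10  ddbbbcdab$bde  e
   11  deddbbbcdab$b  b
   12  eddbbbcdab$bd  d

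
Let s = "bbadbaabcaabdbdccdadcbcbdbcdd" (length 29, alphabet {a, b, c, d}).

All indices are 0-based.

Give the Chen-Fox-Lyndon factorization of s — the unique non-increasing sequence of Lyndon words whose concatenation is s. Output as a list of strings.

["b", "b", "adb", "aabcaabdbdccdadcbcbdbcdd"]

emit factor 1: 'b' (i=0, period=1)
emit factor 2: 'b' (i=1, period=1)
emit factor 3: 'adb' (i=2, period=3)
emit factor 4: 'aabcaabdbdccdadcbcbdbcdd' (i=5, period=24)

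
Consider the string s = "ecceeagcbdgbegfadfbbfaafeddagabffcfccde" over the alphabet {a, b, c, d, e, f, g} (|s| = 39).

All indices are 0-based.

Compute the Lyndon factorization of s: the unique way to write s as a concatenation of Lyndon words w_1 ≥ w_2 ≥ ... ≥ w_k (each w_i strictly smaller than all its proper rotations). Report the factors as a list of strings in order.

emit factor 1: 'e' (i=0, period=1)
emit factor 2: 'ccee' (i=1, period=4)
emit factor 3: 'agcbdgbegf' (i=5, period=10)
emit factor 4: 'adfbbf' (i=15, period=6)
emit factor 5: 'aafeddagabffcfccde' (i=21, period=18)

["e", "ccee", "agcbdgbegf", "adfbbf", "aafeddagabffcfccde"]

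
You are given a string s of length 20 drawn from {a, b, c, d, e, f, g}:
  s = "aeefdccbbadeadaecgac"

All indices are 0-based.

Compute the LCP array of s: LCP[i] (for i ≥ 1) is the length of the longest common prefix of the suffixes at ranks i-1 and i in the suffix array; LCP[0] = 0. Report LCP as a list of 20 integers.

[0, 1, 2, 1, 2, 0, 1, 0, 1, 1, 1, 0, 1, 1, 0, 1, 1, 1, 0, 0]

rank | idx | suffix
   0 |  18 | ac
   1 |  12 | adaecgac
   2 |   9 | adeadaecgac
   3 |  14 | aecgac
   4 |   0 | aeefdccbbadeadaecgac
   5 |   8 | badeadaecgac
   6 |   7 | bbadeadaecgac
   7 |  19 | c
   8 |   6 | cbbadeadaecgac
   9 |   5 | ccbbadeadaecgac
  10 |  16 | cgac
  11 |  13 | daecgac
  12 |   4 | dccbbadeadaecgac
  13 |  10 | deadaecgac
  14 |  11 | eadaecgac
  15 |  15 | ecgac
  16 |   1 | eefdccbbadeadaecgac
  17 |   2 | efdccbbadeadaecgac
  18 |   3 | fdccbbadeadaecgac
  19 |  17 | gac

SA = [18, 12, 9, 14, 0, 8, 7, 19, 6, 5, 16, 13, 4, 10, 11, 15, 1, 2, 3, 17]
i: (SA[i-1],SA[i]) lcp shared
  1: (18,12) 1 'a'
  2: (12,9) 2 'ad'
  3: (9,14) 1 'a'
  4: (14,0) 2 'ae'
  5: (0,8) 0 ''
  6: (8,7) 1 'b'
  7: (7,19) 0 ''
  8: (19,6) 1 'c'
  9: (6,5) 1 'c'
  10: (5,16) 1 'c'
  11: (16,13) 0 ''
  12: (13,4) 1 'd'
  13: (4,10) 1 'd'
  14: (10,11) 0 ''
  15: (11,15) 1 'e'
  16: (15,1) 1 'e'
  17: (1,2) 1 'e'
  18: (2,3) 0 ''
  19: (3,17) 0 ''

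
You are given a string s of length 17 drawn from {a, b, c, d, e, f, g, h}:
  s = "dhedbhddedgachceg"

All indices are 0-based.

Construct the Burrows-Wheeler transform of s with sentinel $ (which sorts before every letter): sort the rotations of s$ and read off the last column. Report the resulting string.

rank  rotation            last
    0  $dhedbhddedgachceg  g
    1  achceg$dhedbhddedg  g
    2  bhddedgachceg$dhed  d
    3  ceg$dhedbhddedgach  h
    4  chceg$dhedbhddedga  a
    5  dbhddedgachceg$dhe  e
    6  ddedgachceg$dhedbh  h
    7  dedgachceg$dhedbhd  d
    8  dgachceg$dhedbhdde  e
    9  dhedbhddedgachceg$  $
   10  edbhddedgachceg$dh  h
   11  edgachceg$dhedbhdd  d
   12  eg$dhedbhddedgachc  c
   13  g$dhedbhddedgachce  e
   14  gachceg$dhedbhdded  d
   15  hceg$dhedbhddedgac  c
   16  hddedgachceg$dhedb  b
   17  hedbhddedgachceg$d  d

ggdhaehde$hdcedcbd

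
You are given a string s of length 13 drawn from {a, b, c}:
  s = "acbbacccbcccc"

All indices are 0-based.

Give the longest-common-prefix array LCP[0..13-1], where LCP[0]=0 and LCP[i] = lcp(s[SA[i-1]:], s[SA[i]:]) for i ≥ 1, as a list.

[0, 2, 0, 1, 1, 0, 1, 2, 1, 2, 2, 3, 3]

sorted suffixes:
  #0 SA[0]=0  'acbbacccbcccc'
  #1 SA[1]=4  'acccbcccc'
  #2 SA[2]=3  'bacccbcccc'
  #3 SA[3]=2  'bbacccbcccc'
  #4 SA[4]=8  'bcccc'
  #5 SA[5]=12  'c'
  #6 SA[6]=1  'cbbacccbcccc'
  #7 SA[7]=7  'cbcccc'
  #8 SA[8]=11  'cc'
  #9 SA[9]=6  'ccbcccc'
  #10 SA[10]=10  'ccc'
  #11 SA[11]=5  'cccbcccc'
  #12 SA[12]=9  'cccc'

SA = [0, 4, 3, 2, 8, 12, 1, 7, 11, 6, 10, 5, 9]
[i] adj suffixes → lcp
  [1] 0/4 → 2 ('ac')
  [2] 4/3 → 0 ('')
  [3] 3/2 → 1 ('b')
  [4] 2/8 → 1 ('b')
  [5] 8/12 → 0 ('')
  [6] 12/1 → 1 ('c')
  [7] 1/7 → 2 ('cb')
  [8] 7/11 → 1 ('c')
  [9] 11/6 → 2 ('cc')
  [10] 6/10 → 2 ('cc')
  [11] 10/5 → 3 ('ccc')
  [12] 5/9 → 3 ('ccc')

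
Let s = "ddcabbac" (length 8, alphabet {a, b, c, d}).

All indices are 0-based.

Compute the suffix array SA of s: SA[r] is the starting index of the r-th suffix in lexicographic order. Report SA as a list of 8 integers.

[3, 6, 5, 4, 7, 2, 1, 0]

sorted suffixes:
  #0 SA[0]=3  'abbac'
  #1 SA[1]=6  'ac'
  #2 SA[2]=5  'bac'
  #3 SA[3]=4  'bbac'
  #4 SA[4]=7  'c'
  #5 SA[5]=2  'cabbac'
  #6 SA[6]=1  'dcabbac'
  #7 SA[7]=0  'ddcabbac'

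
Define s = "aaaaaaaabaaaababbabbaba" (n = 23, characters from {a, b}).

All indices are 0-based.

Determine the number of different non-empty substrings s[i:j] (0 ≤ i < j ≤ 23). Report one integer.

rank | idx | suffix
   0 |  22 | a
   1 |   0 | aaaaaaaabaaaababbabbaba
   2 |   1 | aaaaaaabaaaababbabbaba
   3 |   2 | aaaaaabaaaababbabbaba
   4 |   3 | aaaaabaaaababbabbaba
   5 |   4 | aaaabaaaababbabbaba
   6 |   9 | aaaababbabbaba
   7 |   5 | aaabaaaababbabbaba
   8 |  10 | aaababbabbaba
   9 |   6 | aabaaaababbabbaba
  10 |  11 | aababbabbaba
  11 |  20 | aba
  12 |   7 | abaaaababbabbaba
  13 |  12 | ababbabbaba
  14 |  17 | abbaba
  15 |  14 | abbabbaba
  16 |  21 | ba
  17 |   8 | baaaababbabbaba
  18 |  19 | baba
  19 |  16 | babbaba
  20 |  13 | babbabbaba
  21 |  18 | bbaba
  22 |  15 | bbabbaba

SA = [22, 0, 1, 2, 3, 4, 9, 5, 10, 6, 11, 20, 7, 12, 17, 14, 21, 8, 19, 16, 13, 18, 15]
[i] adj suffixes → lcp
  [1] 22/0 → 1 ('a')
  [2] 0/1 → 7 ('aaaaaaa')
  [3] 1/2 → 6 ('aaaaaa')
  [4] 2/3 → 5 ('aaaaa')
  [5] 3/4 → 4 ('aaaa')
  [6] 4/9 → 6 ('aaaaba')
  [7] 9/5 → 3 ('aaa')
  [8] 5/10 → 5 ('aaaba')
  [9] 10/6 → 2 ('aa')
  [10] 6/11 → 4 ('aaba')
  [11] 11/20 → 1 ('a')
  [12] 20/7 → 3 ('aba')
  [13] 7/12 → 3 ('aba')
  [14] 12/17 → 2 ('ab')
  [15] 17/14 → 5 ('abbab')
  [16] 14/21 → 0 ('')
  [17] 21/8 → 2 ('ba')
  [18] 8/19 → 2 ('ba')
  [19] 19/16 → 3 ('bab')
  [20] 16/13 → 6 ('babbab')
  [21] 13/18 → 1 ('b')
  [22] 18/15 → 4 ('bbab')

n(n+1)/2 = 23·24/2 = 276
Σ LCP = 0 + 1 + 7 + 6 + 5 + 4 + 6 + 3 + 5 + 2 + 4 + 1 + 3 + 3 + 2 + 5 + 0 + 2 + 2 + 3 + 6 + 1 + 4 = 75
distinct = 276 − 75 = 201

201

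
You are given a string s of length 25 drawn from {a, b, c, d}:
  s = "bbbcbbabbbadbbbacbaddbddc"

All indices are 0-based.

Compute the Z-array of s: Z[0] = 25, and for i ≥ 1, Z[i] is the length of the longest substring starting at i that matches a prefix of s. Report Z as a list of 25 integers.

Z[0]=25
i=1: fresh scan; Z[1]=2 scan→box=[1,3)
i=2: min(r-i=1, Z[1]=2)=1; Z[2]=1
i=3: fresh scan; Z[3]=0
i=4: fresh scan; Z[4]=2 scan→box=[4,6)
i=5: min(r-i=1, Z[1]=2)=1; Z[5]=1
i=6: fresh scan; Z[6]=0
i=7: fresh scan; Z[7]=3 scan→box=[7,10)
i=8: min(r-i=2, Z[1]=2)=2; Z[8]=2
i=9: min(r-i=1, Z[2]=1)=1; Z[9]=1
i=10: fresh scan; Z[10]=0
i=11: fresh scan; Z[11]=0
i=12: fresh scan; Z[12]=3 scan→box=[12,15)
i=13: min(r-i=2, Z[1]=2)=2; Z[13]=2
i=14: min(r-i=1, Z[2]=1)=1; Z[14]=1
i=15: fresh scan; Z[15]=0
i=16: fresh scan; Z[16]=0
i=17: fresh scan; Z[17]=1 scan→box=[17,18)
i=18: fresh scan; Z[18]=0
i=19: fresh scan; Z[19]=0
i=20: fresh scan; Z[20]=0
i=21: fresh scan; Z[21]=1 scan→box=[21,22)
i=22: fresh scan; Z[22]=0
i=23: fresh scan; Z[23]=0
i=24: fresh scan; Z[24]=0

[25, 2, 1, 0, 2, 1, 0, 3, 2, 1, 0, 0, 3, 2, 1, 0, 0, 1, 0, 0, 0, 1, 0, 0, 0]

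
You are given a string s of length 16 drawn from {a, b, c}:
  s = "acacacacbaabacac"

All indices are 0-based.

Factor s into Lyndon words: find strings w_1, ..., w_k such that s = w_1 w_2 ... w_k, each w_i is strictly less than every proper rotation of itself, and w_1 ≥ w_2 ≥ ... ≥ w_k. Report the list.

["acacacacb", "aabacac"]

emit factor 1: 'acacacacb' (i=0, period=9)
emit factor 2: 'aabacac' (i=9, period=7)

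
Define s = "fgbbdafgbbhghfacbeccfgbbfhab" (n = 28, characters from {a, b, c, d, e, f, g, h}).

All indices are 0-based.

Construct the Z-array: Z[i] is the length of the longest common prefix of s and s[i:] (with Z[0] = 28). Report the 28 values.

Z[0]=28
i=1: outside box; Z[1]=0
i=2: outside box; Z[2]=0
i=3: outside box; Z[3]=0
i=4: outside box; Z[4]=0
i=5: outside box; Z[5]=0
i=6: outside box; Z[6]=4 scan→box=[6,10)
i=7: min(r-i=3, Z[1]=0)=0; Z[7]=0
i=8: min(r-i=2, Z[2]=0)=0; Z[8]=0
i=9: min(r-i=1, Z[3]=0)=0; Z[9]=0
i=10: outside box; Z[10]=0
i=11: outside box; Z[11]=0
i=12: outside box; Z[12]=0
i=13: outside box; Z[13]=1 scan→box=[13,14)
i=14: outside box; Z[14]=0
i=15: outside box; Z[15]=0
i=16: outside box; Z[16]=0
i=17: outside box; Z[17]=0
i=18: outside box; Z[18]=0
i=19: outside box; Z[19]=0
i=20: outside box; Z[20]=4 scan→box=[20,24)
i=21: min(r-i=3, Z[1]=0)=0; Z[21]=0
i=22: min(r-i=2, Z[2]=0)=0; Z[22]=0
i=23: min(r-i=1, Z[3]=0)=0; Z[23]=0
i=24: outside box; Z[24]=1 scan→box=[24,25)
i=25: outside box; Z[25]=0
i=26: outside box; Z[26]=0
i=27: outside box; Z[27]=0

[28, 0, 0, 0, 0, 0, 4, 0, 0, 0, 0, 0, 0, 1, 0, 0, 0, 0, 0, 0, 4, 0, 0, 0, 1, 0, 0, 0]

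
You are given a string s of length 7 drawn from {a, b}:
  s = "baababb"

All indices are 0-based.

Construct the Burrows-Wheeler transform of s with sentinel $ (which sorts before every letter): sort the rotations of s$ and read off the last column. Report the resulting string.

rank  rotation  last
    0  $baababb  b
    1  aababb$b  b
    2  ababb$ba  a
    3  abb$baab  b
    4  b$baabab  b
    5  baababb$  $
    6  babb$baa  a
    7  bb$baaba  a

bbabb$aa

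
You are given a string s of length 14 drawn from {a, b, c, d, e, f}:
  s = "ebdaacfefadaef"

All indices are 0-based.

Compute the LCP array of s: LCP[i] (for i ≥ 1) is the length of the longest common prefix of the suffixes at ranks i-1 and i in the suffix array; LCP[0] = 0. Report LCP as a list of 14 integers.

[0, 1, 1, 1, 0, 0, 0, 2, 0, 1, 2, 0, 1, 1]

rank | idx | suffix
   0 |   3 | aacfefadaef
   1 |   4 | acfefadaef
   2 |   9 | adaef
   3 |  11 | aef
   4 |   1 | bdaacfefadaef
   5 |   5 | cfefadaef
   6 |   2 | daacfefadaef
   7 |  10 | daef
   8 |   0 | ebdaacfefadaef
   9 |  12 | ef
  10 |   7 | efadaef
  11 |  13 | f
  12 |   8 | fadaef
  13 |   6 | fefadaef

SA = [3, 4, 9, 11, 1, 5, 2, 10, 0, 12, 7, 13, 8, 6]
rank  pair      lcp
   1  s[3:],s[4:]  1  'a'
   2  s[4:],s[9:]  1  'a'
   3  s[9:],s[11:]  1  'a'
   4  s[11:],s[1:]  0  ''
   5  s[1:],s[5:]  0  ''
   6  s[5:],s[2:]  0  ''
   7  s[2:],s[10:]  2  'da'
   8  s[10:],s[0:]  0  ''
   9  s[0:],s[12:]  1  'e'
  10  s[12:],s[7:]  2  'ef'
  11  s[7:],s[13:]  0  ''
  12  s[13:],s[8:]  1  'f'
  13  s[8:],s[6:]  1  'f'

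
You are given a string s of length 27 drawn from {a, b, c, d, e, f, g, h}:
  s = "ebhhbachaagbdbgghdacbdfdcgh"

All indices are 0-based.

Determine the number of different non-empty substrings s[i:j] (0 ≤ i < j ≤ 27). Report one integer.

sorted suffixes:
  #0 SA[0]=8  'aagbdbgghdacbdfdcgh'
  #1 SA[1]=18  'acbdfdcgh'
  #2 SA[2]=5  'achaagbdbgghdacbdfdcgh'
  #3 SA[3]=9  'agbdbgghdacbdfdcgh'
  #4 SA[4]=4  'bachaagbdbgghdacbdfdcgh'
  #5 SA[5]=11  'bdbgghdacbdfdcgh'
  #6 SA[6]=20  'bdfdcgh'
  #7 SA[7]=13  'bgghdacbdfdcgh'
  #8 SA[8]=1  'bhhbachaagbdbgghdacbdfdcgh'
  #9 SA[9]=19  'cbdfdcgh'
  #10 SA[10]=24  'cgh'
  #11 SA[11]=6  'chaagbdbgghdacbdfdcgh'
  #12 SA[12]=17  'dacbdfdcgh'
  #13 SA[13]=12  'dbgghdacbdfdcgh'
  #14 SA[14]=23  'dcgh'
  #15 SA[15]=21  'dfdcgh'
  #16 SA[16]=0  'ebhhbachaagbdbgghdacbdfdcgh'
  #17 SA[17]=22  'fdcgh'
  #18 SA[18]=10  'gbdbgghdacbdfdcgh'
  #19 SA[19]=14  'gghdacbdfdcgh'
  #20 SA[20]=25  'gh'
  #21 SA[21]=15  'ghdacbdfdcgh'
  #22 SA[22]=26  'h'
  #23 SA[23]=7  'haagbdbgghdacbdfdcgh'
  #24 SA[24]=3  'hbachaagbdbgghdacbdfdcgh'
  #25 SA[25]=16  'hdacbdfdcgh'
  #26 SA[26]=2  'hhbachaagbdbgghdacbdfdcgh'

SA = [8, 18, 5, 9, 4, 11, 20, 13, 1, 19, 24, 6, 17, 12, 23, 21, 0, 22, 10, 14, 25, 15, 26, 7, 3, 16, 2]
[i] adj suffixes → lcp
  [1] 8/18 → 1 ('a')
  [2] 18/5 → 2 ('ac')
  [3] 5/9 → 1 ('a')
  [4] 9/4 → 0 ('')
  [5] 4/11 → 1 ('b')
  [6] 11/20 → 2 ('bd')
  [7] 20/13 → 1 ('b')
  [8] 13/1 → 1 ('b')
  [9] 1/19 → 0 ('')
  [10] 19/24 → 1 ('c')
  [11] 24/6 → 1 ('c')
  [12] 6/17 → 0 ('')
  [13] 17/12 → 1 ('d')
  [14] 12/23 → 1 ('d')
  [15] 23/21 → 1 ('d')
  [16] 21/0 → 0 ('')
  [17] 0/22 → 0 ('')
  [18] 22/10 → 0 ('')
  [19] 10/14 → 1 ('g')
  [20] 14/25 → 1 ('g')
  [21] 25/15 → 2 ('gh')
  [22] 15/26 → 0 ('')
  [23] 26/7 → 1 ('h')
  [24] 7/3 → 1 ('h')
  [25] 3/16 → 1 ('h')
  [26] 16/2 → 1 ('h')

n(n+1)/2 = 27·28/2 = 378
Σ LCP = 0 + 1 + 2 + 1 + 0 + 1 + 2 + 1 + 1 + 0 + 1 + 1 + 0 + 1 + 1 + 1 + 0 + 0 + 0 + 1 + 1 + 2 + 0 + 1 + 1 + 1 + 1 = 22
distinct = 378 − 22 = 356

356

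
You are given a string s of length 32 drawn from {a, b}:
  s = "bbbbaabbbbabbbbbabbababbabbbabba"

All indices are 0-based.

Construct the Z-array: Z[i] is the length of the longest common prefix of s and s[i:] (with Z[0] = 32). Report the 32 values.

Z[0]=32
i=1: outside box; Z[1]=3 extend→box=[1,4)
i=2: min(r-i=2, Z[1]=3)=2; Z[2]=2
i=3: min(r-i=1, Z[2]=2)=1; Z[3]=1
i=4: outside box; Z[4]=0
i=5: outside box; Z[5]=0
i=6: outside box; Z[6]=5 extend→box=[6,11)
i=7: min(r-i=4, Z[1]=3)=3; Z[7]=3
i=8: min(r-i=3, Z[2]=2)=2; Z[8]=2
i=9: min(r-i=2, Z[3]=1)=1; Z[9]=1
i=10: min(r-i=1, Z[4]=0)=0; Z[10]=0
i=11: outside box; Z[11]=4 extend→box=[11,15)
i=12: min(r-i=3, Z[1]=3)=3; Z[12]=5 extend→box=[12,17)
i=13: min(r-i=4, Z[1]=3)=3; Z[13]=3
i=14: min(r-i=3, Z[2]=2)=2; Z[14]=2
i=15: min(r-i=2, Z[3]=1)=1; Z[15]=1
i=16: min(r-i=1, Z[4]=0)=0; Z[16]=0
i=17: outside box; Z[17]=2 extend→box=[17,19)
i=18: min(r-i=1, Z[1]=3)=1; Z[18]=1
i=19: outside box; Z[19]=0
i=20: outside box; Z[20]=1 extend→box=[20,21)
i=21: outside box; Z[21]=0
i=22: outside box; Z[22]=2 extend→box=[22,24)
i=23: min(r-i=1, Z[1]=3)=1; Z[23]=1
i=24: outside box; Z[24]=0
i=25: outside box; Z[25]=3 extend→box=[25,28)
i=26: min(r-i=2, Z[1]=3)=2; Z[26]=2
i=27: min(r-i=1, Z[2]=2)=1; Z[27]=1
i=28: outside box; Z[28]=0
i=29: outside box; Z[29]=2 extend→box=[29,31)
i=30: min(r-i=1, Z[1]=3)=1; Z[30]=1
i=31: outside box; Z[31]=0

[32, 3, 2, 1, 0, 0, 5, 3, 2, 1, 0, 4, 5, 3, 2, 1, 0, 2, 1, 0, 1, 0, 2, 1, 0, 3, 2, 1, 0, 2, 1, 0]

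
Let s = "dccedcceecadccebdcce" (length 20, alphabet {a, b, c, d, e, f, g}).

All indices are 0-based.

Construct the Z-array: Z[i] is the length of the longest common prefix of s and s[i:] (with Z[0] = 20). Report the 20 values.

Z[0]=20
i=1: i≥r, start 0; Z[1]=0
i=2: i≥r, start 0; Z[2]=0
i=3: i≥r, start 0; Z[3]=0
i=4: i≥r, start 0; Z[4]=4 scan→box=[4,8)
i=5: min(r-i=3, Z[1]=0)=0; Z[5]=0
i=6: min(r-i=2, Z[2]=0)=0; Z[6]=0
i=7: min(r-i=1, Z[3]=0)=0; Z[7]=0
i=8: i≥r, start 0; Z[8]=0
i=9: i≥r, start 0; Z[9]=0
i=10: i≥r, start 0; Z[10]=0
i=11: i≥r, start 0; Z[11]=4 scan→box=[11,15)
i=12: min(r-i=3, Z[1]=0)=0; Z[12]=0
i=13: min(r-i=2, Z[2]=0)=0; Z[13]=0
i=14: min(r-i=1, Z[3]=0)=0; Z[14]=0
i=15: i≥r, start 0; Z[15]=0
i=16: i≥r, start 0; Z[16]=4 scan→box=[16,20)
i=17: min(r-i=3, Z[1]=0)=0; Z[17]=0
i=18: min(r-i=2, Z[2]=0)=0; Z[18]=0
i=19: min(r-i=1, Z[3]=0)=0; Z[19]=0

[20, 0, 0, 0, 4, 0, 0, 0, 0, 0, 0, 4, 0, 0, 0, 0, 4, 0, 0, 0]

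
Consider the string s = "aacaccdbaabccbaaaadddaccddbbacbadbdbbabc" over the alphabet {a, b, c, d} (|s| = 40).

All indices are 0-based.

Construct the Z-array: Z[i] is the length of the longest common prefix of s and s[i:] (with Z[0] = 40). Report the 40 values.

[40, 1, 0, 1, 0, 0, 0, 0, 2, 1, 0, 0, 0, 0, 2, 2, 2, 1, 0, 0, 0, 1, 0, 0, 0, 0, 0, 0, 1, 0, 0, 1, 0, 0, 0, 0, 0, 1, 0, 0]

Z[0]=40
i=1: i≥r, start 0; Z[1]=1 grow→box=[1,2)
i=2: i≥r, start 0; Z[2]=0
i=3: i≥r, start 0; Z[3]=1 grow→box=[3,4)
i=4: i≥r, start 0; Z[4]=0
i=5: i≥r, start 0; Z[5]=0
i=6: i≥r, start 0; Z[6]=0
i=7: i≥r, start 0; Z[7]=0
i=8: i≥r, start 0; Z[8]=2 grow→box=[8,10)
i=9: min(r-i=1, Z[1]=1)=1; Z[9]=1
i=10: i≥r, start 0; Z[10]=0
i=11: i≥r, start 0; Z[11]=0
i=12: i≥r, start 0; Z[12]=0
i=13: i≥r, start 0; Z[13]=0
i=14: i≥r, start 0; Z[14]=2 grow→box=[14,16)
i=15: min(r-i=1, Z[1]=1)=1; Z[15]=2 grow→box=[15,17)
i=16: min(r-i=1, Z[1]=1)=1; Z[16]=2 grow→box=[16,18)
i=17: min(r-i=1, Z[1]=1)=1; Z[17]=1
i=18: i≥r, start 0; Z[18]=0
i=19: i≥r, start 0; Z[19]=0
i=20: i≥r, start 0; Z[20]=0
i=21: i≥r, start 0; Z[21]=1 grow→box=[21,22)
i=22: i≥r, start 0; Z[22]=0
i=23: i≥r, start 0; Z[23]=0
i=24: i≥r, start 0; Z[24]=0
i=25: i≥r, start 0; Z[25]=0
i=26: i≥r, start 0; Z[26]=0
i=27: i≥r, start 0; Z[27]=0
i=28: i≥r, start 0; Z[28]=1 grow→box=[28,29)
i=29: i≥r, start 0; Z[29]=0
i=30: i≥r, start 0; Z[30]=0
i=31: i≥r, start 0; Z[31]=1 grow→box=[31,32)
i=32: i≥r, start 0; Z[32]=0
i=33: i≥r, start 0; Z[33]=0
i=34: i≥r, start 0; Z[34]=0
i=35: i≥r, start 0; Z[35]=0
i=36: i≥r, start 0; Z[36]=0
i=37: i≥r, start 0; Z[37]=1 grow→box=[37,38)
i=38: i≥r, start 0; Z[38]=0
i=39: i≥r, start 0; Z[39]=0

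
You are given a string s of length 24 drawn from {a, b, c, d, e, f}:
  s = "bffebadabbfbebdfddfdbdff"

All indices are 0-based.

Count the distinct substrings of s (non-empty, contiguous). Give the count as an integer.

sorted suffixes:
  #0 SA[0]=7  'abbfbebdfddfdbdff'
  #1 SA[1]=5  'adabbfbebdfddfdbdff'
  #2 SA[2]=4  'badabbfbebdfddfdbdff'
  #3 SA[3]=8  'bbfbebdfddfdbdff'
  #4 SA[4]=13  'bdfddfdbdff'
  #5 SA[5]=20  'bdff'
  #6 SA[6]=11  'bebdfddfdbdff'
  #7 SA[7]=9  'bfbebdfddfdbdff'
  #8 SA[8]=0  'bffebadabbfbebdfddfdbdff'
  #9 SA[9]=6  'dabbfbebdfddfdbdff'
  #10 SA[10]=19  'dbdff'
  #11 SA[11]=16  'ddfdbdff'
  #12 SA[12]=17  'dfdbdff'
  #13 SA[13]=14  'dfddfdbdff'
  #14 SA[14]=21  'dff'
  #15 SA[15]=3  'ebadabbfbebdfddfdbdff'
  #16 SA[16]=12  'ebdfddfdbdff'
  #17 SA[17]=23  'f'
  #18 SA[18]=10  'fbebdfddfdbdff'
  #19 SA[19]=18  'fdbdff'
  #20 SA[20]=15  'fddfdbdff'
  #21 SA[21]=2  'febadabbfbebdfddfdbdff'
  #22 SA[22]=22  'ff'
  #23 SA[23]=1  'ffebadabbfbebdfddfdbdff'

SA = [7, 5, 4, 8, 13, 20, 11, 9, 0, 6, 19, 16, 17, 14, 21, 3, 12, 23, 10, 18, 15, 2, 22, 1]
[i] adj suffixes → lcp
  [1] 7/5 → 1 ('a')
  [2] 5/4 → 0 ('')
  [3] 4/8 → 1 ('b')
  [4] 8/13 → 1 ('b')
  [5] 13/20 → 3 ('bdf')
  [6] 20/11 → 1 ('b')
  [7] 11/9 → 1 ('b')
  [8] 9/0 → 2 ('bf')
  [9] 0/6 → 0 ('')
  [10] 6/19 → 1 ('d')
  [11] 19/16 → 1 ('d')
  [12] 16/17 → 1 ('d')
  [13] 17/14 → 3 ('dfd')
  [14] 14/21 → 2 ('df')
  [15] 21/3 → 0 ('')
  [16] 3/12 → 2 ('eb')
  [17] 12/23 → 0 ('')
  [18] 23/10 → 1 ('f')
  [19] 10/18 → 1 ('f')
  [20] 18/15 → 2 ('fd')
  [21] 15/2 → 1 ('f')
  [22] 2/22 → 1 ('f')
  [23] 22/1 → 2 ('ff')

n(n+1)/2 = 24·25/2 = 300
Σ LCP = 0 + 1 + 0 + 1 + 1 + 3 + 1 + 1 + 2 + 0 + 1 + 1 + 1 + 3 + 2 + 0 + 2 + 0 + 1 + 1 + 2 + 1 + 1 + 2 = 28
distinct = 300 − 28 = 272

272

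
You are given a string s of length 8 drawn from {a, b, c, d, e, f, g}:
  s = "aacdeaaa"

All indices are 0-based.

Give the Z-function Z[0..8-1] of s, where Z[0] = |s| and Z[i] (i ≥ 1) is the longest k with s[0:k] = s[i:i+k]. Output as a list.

Z[0]=8
i=1: i≥r, start 0; Z[1]=1 scan→box=[1,2)
i=2: i≥r, start 0; Z[2]=0
i=3: i≥r, start 0; Z[3]=0
i=4: i≥r, start 0; Z[4]=0
i=5: i≥r, start 0; Z[5]=2 scan→box=[5,7)
i=6: min(r-i=1, Z[1]=1)=1; Z[6]=2 scan→box=[6,8)
i=7: min(r-i=1, Z[1]=1)=1; Z[7]=1

[8, 1, 0, 0, 0, 2, 2, 1]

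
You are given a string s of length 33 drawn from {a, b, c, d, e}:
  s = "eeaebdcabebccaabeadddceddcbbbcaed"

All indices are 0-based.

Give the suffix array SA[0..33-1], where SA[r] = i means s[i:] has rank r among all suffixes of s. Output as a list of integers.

[13, 14, 7, 17, 2, 30, 26, 27, 28, 10, 4, 15, 8, 12, 6, 29, 25, 11, 21, 32, 5, 24, 20, 23, 19, 18, 16, 1, 9, 3, 31, 22, 0]

rank→(start, suffix):
  0 → (13, 'aabeadddceddcbbbcaed')
  1 → (14, 'abeadddceddcbbbcaed')
  2 → (7, 'abebccaabeadddceddcbbbcaed')
  3 → (17, 'adddceddcbbbcaed')
  4 → (2, 'aebdcabebccaabeadddceddcbbbcaed')
  5 → (30, 'aed')
  6 → (26, 'bbbcaed')
  7 → (27, 'bbcaed')
  8 → (28, 'bcaed')
  9 → (10, 'bccaabeadddceddcbbbcaed')
  10 → (4, 'bdcabebccaabeadddceddcbbbcaed')
  11 → (15, 'beadddceddcbbbcaed')
  12 → (8, 'bebccaabeadddceddcbbbcaed')
  13 → (12, 'caabeadddceddcbbbcaed')
  14 → (6, 'cabebccaabeadddceddcbbbcaed')
  15 → (29, 'caed')
  16 → (25, 'cbbbcaed')
  17 → (11, 'ccaabeadddceddcbbbcaed')
  18 → (21, 'ceddcbbbcaed')
  19 → (32, 'd')
  20 → (5, 'dcabebccaabeadddceddcbbbcaed')
  21 → (24, 'dcbbbcaed')
  22 → (20, 'dceddcbbbcaed')
  23 → (23, 'ddcbbbcaed')
  24 → (19, 'ddceddcbbbcaed')
  25 → (18, 'dddceddcbbbcaed')
  26 → (16, 'eadddceddcbbbcaed')
  27 → (1, 'eaebdcabebccaabeadddceddcbbbcaed')
  28 → (9, 'ebccaabeadddceddcbbbcaed')
  29 → (3, 'ebdcabebccaabeadddceddcbbbcaed')
  30 → (31, 'ed')
  31 → (22, 'eddcbbbcaed')
  32 → (0, 'eeaebdcabebccaabeadddceddcbbbcaed')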